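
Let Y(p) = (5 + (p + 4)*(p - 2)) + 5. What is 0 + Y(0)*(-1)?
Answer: -2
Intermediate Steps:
Y(p) = 10 + (-2 + p)*(4 + p) (Y(p) = (5 + (4 + p)*(-2 + p)) + 5 = (5 + (-2 + p)*(4 + p)) + 5 = 10 + (-2 + p)*(4 + p))
0 + Y(0)*(-1) = 0 + (2 + 0**2 + 2*0)*(-1) = 0 + (2 + 0 + 0)*(-1) = 0 + 2*(-1) = 0 - 2 = -2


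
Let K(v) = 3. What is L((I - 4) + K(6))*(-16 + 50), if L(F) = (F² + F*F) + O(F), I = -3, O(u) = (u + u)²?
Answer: 3264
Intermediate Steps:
O(u) = 4*u² (O(u) = (2*u)² = 4*u²)
L(F) = 6*F² (L(F) = (F² + F*F) + 4*F² = (F² + F²) + 4*F² = 2*F² + 4*F² = 6*F²)
L((I - 4) + K(6))*(-16 + 50) = (6*((-3 - 4) + 3)²)*(-16 + 50) = (6*(-7 + 3)²)*34 = (6*(-4)²)*34 = (6*16)*34 = 96*34 = 3264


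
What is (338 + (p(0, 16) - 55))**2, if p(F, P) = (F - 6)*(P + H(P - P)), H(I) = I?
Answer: 34969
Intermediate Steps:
p(F, P) = P*(-6 + F) (p(F, P) = (F - 6)*(P + (P - P)) = (-6 + F)*(P + 0) = (-6 + F)*P = P*(-6 + F))
(338 + (p(0, 16) - 55))**2 = (338 + (16*(-6 + 0) - 55))**2 = (338 + (16*(-6) - 55))**2 = (338 + (-96 - 55))**2 = (338 - 151)**2 = 187**2 = 34969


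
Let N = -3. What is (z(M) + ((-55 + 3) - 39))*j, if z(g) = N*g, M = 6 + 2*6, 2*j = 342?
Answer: -24795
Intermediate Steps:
j = 171 (j = (½)*342 = 171)
M = 18 (M = 6 + 12 = 18)
z(g) = -3*g
(z(M) + ((-55 + 3) - 39))*j = (-3*18 + ((-55 + 3) - 39))*171 = (-54 + (-52 - 39))*171 = (-54 - 91)*171 = -145*171 = -24795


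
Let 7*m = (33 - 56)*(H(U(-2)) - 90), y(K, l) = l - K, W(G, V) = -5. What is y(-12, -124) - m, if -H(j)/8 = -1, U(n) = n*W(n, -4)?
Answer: -2670/7 ≈ -381.43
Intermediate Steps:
U(n) = -5*n (U(n) = n*(-5) = -5*n)
H(j) = 8 (H(j) = -8*(-1) = 8)
m = 1886/7 (m = ((33 - 56)*(8 - 90))/7 = (-23*(-82))/7 = (1/7)*1886 = 1886/7 ≈ 269.43)
y(-12, -124) - m = (-124 - 1*(-12)) - 1*1886/7 = (-124 + 12) - 1886/7 = -112 - 1886/7 = -2670/7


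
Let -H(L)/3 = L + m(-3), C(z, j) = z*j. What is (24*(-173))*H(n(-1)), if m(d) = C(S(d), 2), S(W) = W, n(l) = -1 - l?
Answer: -74736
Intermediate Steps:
C(z, j) = j*z
m(d) = 2*d
H(L) = 18 - 3*L (H(L) = -3*(L + 2*(-3)) = -3*(L - 6) = -3*(-6 + L) = 18 - 3*L)
(24*(-173))*H(n(-1)) = (24*(-173))*(18 - 3*(-1 - 1*(-1))) = -4152*(18 - 3*(-1 + 1)) = -4152*(18 - 3*0) = -4152*(18 + 0) = -4152*18 = -74736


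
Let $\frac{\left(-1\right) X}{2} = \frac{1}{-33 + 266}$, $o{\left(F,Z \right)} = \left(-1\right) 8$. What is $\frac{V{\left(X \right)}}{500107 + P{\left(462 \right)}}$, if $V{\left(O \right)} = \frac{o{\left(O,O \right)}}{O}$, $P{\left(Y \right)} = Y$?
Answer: $\frac{932}{500569} \approx 0.0018619$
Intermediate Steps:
$o{\left(F,Z \right)} = -8$
$X = - \frac{2}{233}$ ($X = - \frac{2}{-33 + 266} = - \frac{2}{233} \approx -0.0085837$)
$V{\left(O \right)} = - \frac{8}{O}$
$\frac{V{\left(X \right)}}{500107 + P{\left(462 \right)}} = \frac{\left(-8\right) \frac{1}{- \frac{2}{233}}}{500107 + 462} = \frac{\left(-8\right) \left(- \frac{233}{2}\right)}{500569} = 932 \cdot \frac{1}{500569} = \frac{932}{500569}$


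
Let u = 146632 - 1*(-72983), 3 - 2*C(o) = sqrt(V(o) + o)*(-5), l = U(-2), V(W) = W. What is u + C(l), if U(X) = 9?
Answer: 439233/2 + 15*sqrt(2)/2 ≈ 2.1963e+5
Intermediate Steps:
l = 9
C(o) = 3/2 + 5*sqrt(2)*sqrt(o)/2 (C(o) = 3/2 - sqrt(o + o)*(-5)/2 = 3/2 - sqrt(2*o)*(-5)/2 = 3/2 - sqrt(2)*sqrt(o)*(-5)/2 = 3/2 - (-5)*sqrt(2)*sqrt(o)/2 = 3/2 + 5*sqrt(2)*sqrt(o)/2)
u = 219615 (u = 146632 + 72983 = 219615)
u + C(l) = 219615 + (3/2 + 5*sqrt(2)*sqrt(9)/2) = 219615 + (3/2 + (5/2)*sqrt(2)*3) = 219615 + (3/2 + 15*sqrt(2)/2) = 439233/2 + 15*sqrt(2)/2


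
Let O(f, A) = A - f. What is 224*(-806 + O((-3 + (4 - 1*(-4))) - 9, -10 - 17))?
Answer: -185696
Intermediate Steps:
224*(-806 + O((-3 + (4 - 1*(-4))) - 9, -10 - 17)) = 224*(-806 + ((-10 - 17) - ((-3 + (4 - 1*(-4))) - 9))) = 224*(-806 + (-27 - ((-3 + (4 + 4)) - 9))) = 224*(-806 + (-27 - ((-3 + 8) - 9))) = 224*(-806 + (-27 - (5 - 9))) = 224*(-806 + (-27 - 1*(-4))) = 224*(-806 + (-27 + 4)) = 224*(-806 - 23) = 224*(-829) = -185696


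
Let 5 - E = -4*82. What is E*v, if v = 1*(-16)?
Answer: -5328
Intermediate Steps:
v = -16
E = 333 (E = 5 - (-4)*82 = 5 - 1*(-328) = 5 + 328 = 333)
E*v = 333*(-16) = -5328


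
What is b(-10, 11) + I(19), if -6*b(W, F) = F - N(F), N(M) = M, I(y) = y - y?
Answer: 0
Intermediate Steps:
I(y) = 0
b(W, F) = 0 (b(W, F) = -(F - F)/6 = -⅙*0 = 0)
b(-10, 11) + I(19) = 0 + 0 = 0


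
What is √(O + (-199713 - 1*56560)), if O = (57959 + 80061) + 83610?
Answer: 7*I*√707 ≈ 186.13*I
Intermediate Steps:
O = 221630 (O = 138020 + 83610 = 221630)
√(O + (-199713 - 1*56560)) = √(221630 + (-199713 - 1*56560)) = √(221630 + (-199713 - 56560)) = √(221630 - 256273) = √(-34643) = 7*I*√707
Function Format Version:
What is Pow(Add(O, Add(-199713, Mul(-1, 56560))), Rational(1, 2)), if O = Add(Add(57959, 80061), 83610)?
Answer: Mul(7, I, Pow(707, Rational(1, 2))) ≈ Mul(186.13, I)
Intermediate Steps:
O = 221630 (O = Add(138020, 83610) = 221630)
Pow(Add(O, Add(-199713, Mul(-1, 56560))), Rational(1, 2)) = Pow(Add(221630, Add(-199713, Mul(-1, 56560))), Rational(1, 2)) = Pow(Add(221630, Add(-199713, -56560)), Rational(1, 2)) = Pow(Add(221630, -256273), Rational(1, 2)) = Pow(-34643, Rational(1, 2)) = Mul(7, I, Pow(707, Rational(1, 2)))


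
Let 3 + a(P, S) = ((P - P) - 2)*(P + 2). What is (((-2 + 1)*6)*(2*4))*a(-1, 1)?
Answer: 240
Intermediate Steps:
a(P, S) = -7 - 2*P (a(P, S) = -3 + ((P - P) - 2)*(P + 2) = -3 + (0 - 2)*(2 + P) = -3 - 2*(2 + P) = -3 + (-4 - 2*P) = -7 - 2*P)
(((-2 + 1)*6)*(2*4))*a(-1, 1) = (((-2 + 1)*6)*(2*4))*(-7 - 2*(-1)) = (-1*6*8)*(-7 + 2) = -6*8*(-5) = -48*(-5) = 240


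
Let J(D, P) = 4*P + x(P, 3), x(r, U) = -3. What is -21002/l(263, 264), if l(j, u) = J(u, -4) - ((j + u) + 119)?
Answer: 21002/665 ≈ 31.582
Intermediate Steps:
J(D, P) = -3 + 4*P (J(D, P) = 4*P - 3 = -3 + 4*P)
l(j, u) = -138 - j - u (l(j, u) = (-3 + 4*(-4)) - ((j + u) + 119) = (-3 - 16) - (119 + j + u) = -19 + (-119 - j - u) = -138 - j - u)
-21002/l(263, 264) = -21002/(-138 - 1*263 - 1*264) = -21002/(-138 - 263 - 264) = -21002/(-665) = -21002*(-1/665) = 21002/665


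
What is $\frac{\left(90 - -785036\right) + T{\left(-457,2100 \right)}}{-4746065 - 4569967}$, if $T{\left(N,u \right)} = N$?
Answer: $- \frac{784669}{9316032} \approx -0.084228$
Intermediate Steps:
$\frac{\left(90 - -785036\right) + T{\left(-457,2100 \right)}}{-4746065 - 4569967} = \frac{\left(90 - -785036\right) - 457}{-4746065 - 4569967} = \frac{\left(90 + 785036\right) - 457}{-9316032} = \left(785126 - 457\right) \left(- \frac{1}{9316032}\right) = 784669 \left(- \frac{1}{9316032}\right) = - \frac{784669}{9316032}$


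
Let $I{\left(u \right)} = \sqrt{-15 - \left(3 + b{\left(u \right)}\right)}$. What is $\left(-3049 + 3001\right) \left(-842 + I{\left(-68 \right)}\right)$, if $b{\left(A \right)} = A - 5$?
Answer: $40416 - 48 \sqrt{55} \approx 40060.0$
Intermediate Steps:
$b{\left(A \right)} = -5 + A$ ($b{\left(A \right)} = A - 5 = -5 + A$)
$I{\left(u \right)} = \sqrt{-13 - u}$ ($I{\left(u \right)} = \sqrt{-15 - \left(-2 + u\right)} = \sqrt{-13 - u}$)
$\left(-3049 + 3001\right) \left(-842 + I{\left(-68 \right)}\right) = \left(-3049 + 3001\right) \left(-842 + \sqrt{-13 - -68}\right) = - 48 \left(-842 + \sqrt{-13 + 68}\right) = - 48 \left(-842 + \sqrt{55}\right) = 40416 - 48 \sqrt{55}$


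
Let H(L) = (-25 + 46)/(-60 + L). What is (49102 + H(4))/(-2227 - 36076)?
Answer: -392813/306424 ≈ -1.2819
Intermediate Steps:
H(L) = 21/(-60 + L)
(49102 + H(4))/(-2227 - 36076) = (49102 + 21/(-60 + 4))/(-2227 - 36076) = (49102 + 21/(-56))/(-38303) = (49102 + 21*(-1/56))*(-1/38303) = (49102 - 3/8)*(-1/38303) = (392813/8)*(-1/38303) = -392813/306424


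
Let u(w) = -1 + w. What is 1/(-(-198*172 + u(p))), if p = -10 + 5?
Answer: 1/34062 ≈ 2.9358e-5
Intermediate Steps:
p = -5
1/(-(-198*172 + u(p))) = 1/(-(-198*172 + (-1 - 5))) = 1/(-(-34056 - 6)) = 1/(-1*(-34062)) = 1/34062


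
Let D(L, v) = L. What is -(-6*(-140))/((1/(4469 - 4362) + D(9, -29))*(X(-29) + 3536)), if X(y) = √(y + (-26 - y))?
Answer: -1018640/38632059 + 3745*I*√26/502216767 ≈ -0.026368 + 3.8023e-5*I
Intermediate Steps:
X(y) = I*√26 (X(y) = √(-26) = I*√26)
-(-6*(-140))/((1/(4469 - 4362) + D(9, -29))*(X(-29) + 3536)) = -(-6*(-140))/((1/(4469 - 4362) + 9)*(I*√26 + 3536)) = -840/((1/107 + 9)*(3536 + I*√26)) = -840/(964*(3536 + I*√26)/107) = -840/(3408704/107 + 964*I*√26/107)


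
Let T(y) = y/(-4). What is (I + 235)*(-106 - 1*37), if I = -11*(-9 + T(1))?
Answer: -192621/4 ≈ -48155.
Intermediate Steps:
T(y) = -y/4 (T(y) = y*(-1/4) = -y/4)
I = 407/4 (I = -11*(-9 - 1/4*1) = -11*(-9 - 1/4) = -11*(-37/4) = 407/4 ≈ 101.75)
(I + 235)*(-106 - 1*37) = (407/4 + 235)*(-106 - 1*37) = 1347*(-106 - 37)/4 = (1347/4)*(-143) = -192621/4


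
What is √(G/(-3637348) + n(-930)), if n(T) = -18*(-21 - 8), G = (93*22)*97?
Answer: √14267551594218/165334 ≈ 22.846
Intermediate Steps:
G = 198462 (G = 2046*97 = 198462)
n(T) = 522 (n(T) = -18*(-29) = 522)
√(G/(-3637348) + n(-930)) = √(198462/(-3637348) + 522) = √(198462*(-1/3637348) + 522) = √(-9021/165334 + 522) = √(86295327/165334) = √14267551594218/165334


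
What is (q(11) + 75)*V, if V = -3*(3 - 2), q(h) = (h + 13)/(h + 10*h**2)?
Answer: -91599/407 ≈ -225.06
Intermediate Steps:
q(h) = (13 + h)/(h + 10*h**2)
V = -3 (V = -3*1 = -3)
(q(11) + 75)*V = ((13 + 11)/(11*(1 + 10*11)) + 75)*(-3) = ((1/11)*24/(1 + 110) + 75)*(-3) = ((1/11)*24/111 + 75)*(-3) = ((1/11)*(1/111)*24 + 75)*(-3) = (8/407 + 75)*(-3) = (30533/407)*(-3) = -91599/407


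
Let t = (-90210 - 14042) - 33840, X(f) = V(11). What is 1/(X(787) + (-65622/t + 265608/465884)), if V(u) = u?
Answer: 8041856666/96866745799 ≈ 0.083020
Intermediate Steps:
X(f) = 11
t = -138092 (t = -104252 - 33840 = -138092)
1/(X(787) + (-65622/t + 265608/465884)) = 1/(11 + (-65622/(-138092) + 265608/465884)) = 1/(11 + (-65622*(-1/138092) + 265608*(1/465884))) = 1/(11 + (32811/69046 + 66402/116471)) = 1/(11 + 8406322473/8041856666) = 1/(96866745799/8041856666) = 8041856666/96866745799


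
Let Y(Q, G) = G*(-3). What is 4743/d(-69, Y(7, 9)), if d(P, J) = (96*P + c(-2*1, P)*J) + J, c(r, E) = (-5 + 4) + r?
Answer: -527/730 ≈ -0.72192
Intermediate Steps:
c(r, E) = -1 + r
Y(Q, G) = -3*G
d(P, J) = -2*J + 96*P (d(P, J) = (96*P + (-1 - 2*1)*J) + J = (96*P + (-1 - 2)*J) + J = (96*P - 3*J) + J = (-3*J + 96*P) + J = -2*J + 96*P)
4743/d(-69, Y(7, 9)) = 4743/(-(-6)*9 + 96*(-69)) = 4743/(-2*(-27) - 6624) = 4743/(54 - 6624) = 4743/(-6570) = 4743*(-1/6570) = -527/730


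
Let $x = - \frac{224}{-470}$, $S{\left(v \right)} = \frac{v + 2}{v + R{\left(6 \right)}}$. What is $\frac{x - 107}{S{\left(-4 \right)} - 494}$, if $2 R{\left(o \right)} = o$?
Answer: $\frac{25033}{115620} \approx 0.21651$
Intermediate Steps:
$R{\left(o \right)} = \frac{o}{2}$
$S{\left(v \right)} = \frac{2 + v}{3 + v}$ ($S{\left(v \right)} = \frac{v + 2}{v + \frac{1}{2} \cdot 6} = \frac{2 + v}{v + 3} = \frac{2 + v}{3 + v}$)
$x = \frac{112}{235}$ ($x = \left(-224\right) \left(- \frac{1}{470}\right) = \frac{112}{235} \approx 0.4766$)
$\frac{x - 107}{S{\left(-4 \right)} - 494} = \frac{\frac{112}{235} - 107}{\frac{2 - 4}{3 - 4} - 494} = - \frac{25033}{235 \left(\frac{1}{-1} \left(-2\right) - 494\right)} = - \frac{25033}{235 \left(\left(-1\right) \left(-2\right) - 494\right)} = - \frac{25033}{235 \left(2 - 494\right)} = - \frac{25033}{235 \left(-492\right)} = \left(- \frac{25033}{235}\right) \left(- \frac{1}{492}\right) = \frac{25033}{115620}$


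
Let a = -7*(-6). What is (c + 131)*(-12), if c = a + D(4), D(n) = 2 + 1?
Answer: -2112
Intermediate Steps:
a = 42
D(n) = 3
c = 45 (c = 42 + 3 = 45)
(c + 131)*(-12) = (45 + 131)*(-12) = 176*(-12) = -2112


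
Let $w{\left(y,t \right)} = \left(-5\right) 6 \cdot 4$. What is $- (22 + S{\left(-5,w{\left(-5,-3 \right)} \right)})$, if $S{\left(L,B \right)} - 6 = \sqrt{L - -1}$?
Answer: $-28 - 2 i \approx -28.0 - 2.0 i$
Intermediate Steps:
$w{\left(y,t \right)} = -120$ ($w{\left(y,t \right)} = \left(-30\right) 4 = -120$)
$S{\left(L,B \right)} = 6 + \sqrt{1 + L}$ ($S{\left(L,B \right)} = 6 + \sqrt{L - -1} = 6 + \sqrt{L + \left(-4 + 5\right)} = 6 + \sqrt{L + 1} = 6 + \sqrt{1 + L}$)
$- (22 + S{\left(-5,w{\left(-5,-3 \right)} \right)}) = - (22 + \left(6 + \sqrt{1 - 5}\right)) = - (22 + \left(6 + \sqrt{-4}\right)) = - (22 + \left(6 + 2 i\right)) = - (28 + 2 i) = -28 - 2 i$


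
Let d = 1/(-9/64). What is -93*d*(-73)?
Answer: -144832/3 ≈ -48277.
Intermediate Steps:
d = -64/9 (d = 1/(-9*1/64) = 1/(-9/64) = -64/9 ≈ -7.1111)
-93*d*(-73) = -93*(-64/9)*(-73) = (1984/3)*(-73) = -144832/3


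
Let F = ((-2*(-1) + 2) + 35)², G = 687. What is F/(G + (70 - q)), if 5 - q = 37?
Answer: 507/263 ≈ 1.9278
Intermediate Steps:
q = -32 (q = 5 - 1*37 = 5 - 37 = -32)
F = 1521 (F = ((2 + 2) + 35)² = (4 + 35)² = 39² = 1521)
F/(G + (70 - q)) = 1521/(687 + (70 - 1*(-32))) = 1521/(687 + (70 + 32)) = 1521/(687 + 102) = 1521/789 = 1521*(1/789) = 507/263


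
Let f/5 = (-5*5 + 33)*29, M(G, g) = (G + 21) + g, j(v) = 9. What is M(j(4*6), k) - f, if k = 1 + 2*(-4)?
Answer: -1137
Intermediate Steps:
k = -7 (k = 1 - 8 = -7)
M(G, g) = 21 + G + g (M(G, g) = (21 + G) + g = 21 + G + g)
f = 1160 (f = 5*((-5*5 + 33)*29) = 5*((-25 + 33)*29) = 5*(8*29) = 5*232 = 1160)
M(j(4*6), k) - f = (21 + 9 - 7) - 1*1160 = 23 - 1160 = -1137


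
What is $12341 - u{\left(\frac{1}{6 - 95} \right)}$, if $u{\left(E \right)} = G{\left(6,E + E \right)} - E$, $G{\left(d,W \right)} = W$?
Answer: $\frac{1098350}{89} \approx 12341.0$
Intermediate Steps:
$u{\left(E \right)} = E$ ($u{\left(E \right)} = \left(E + E\right) - E = 2 E - E = E$)
$12341 - u{\left(\frac{1}{6 - 95} \right)} = 12341 - \frac{1}{6 - 95} = 12341 - \frac{1}{-89} = 12341 - - \frac{1}{89} = 12341 + \frac{1}{89} = \frac{1098350}{89}$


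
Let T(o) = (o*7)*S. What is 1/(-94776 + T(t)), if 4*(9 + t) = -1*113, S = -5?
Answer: -4/373889 ≈ -1.0698e-5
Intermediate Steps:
t = -149/4 (t = -9 + (-1*113)/4 = -9 + (¼)*(-113) = -9 - 113/4 = -149/4 ≈ -37.250)
T(o) = -35*o (T(o) = (o*7)*(-5) = (7*o)*(-5) = -35*o)
1/(-94776 + T(t)) = 1/(-94776 - 35*(-149/4)) = 1/(-94776 + 5215/4) = 1/(-373889/4) = -4/373889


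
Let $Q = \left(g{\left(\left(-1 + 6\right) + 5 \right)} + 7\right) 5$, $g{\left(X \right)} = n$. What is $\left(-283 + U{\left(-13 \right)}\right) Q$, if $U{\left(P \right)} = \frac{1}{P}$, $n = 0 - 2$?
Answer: $- \frac{92000}{13} \approx -7076.9$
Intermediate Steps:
$n = -2$
$g{\left(X \right)} = -2$
$Q = 25$ ($Q = \left(-2 + 7\right) 5 = 5 \cdot 5 = 25$)
$\left(-283 + U{\left(-13 \right)}\right) Q = \left(-283 + \frac{1}{-13}\right) 25 = \left(-283 - \frac{1}{13}\right) 25 = \left(- \frac{3680}{13}\right) 25 = - \frac{92000}{13}$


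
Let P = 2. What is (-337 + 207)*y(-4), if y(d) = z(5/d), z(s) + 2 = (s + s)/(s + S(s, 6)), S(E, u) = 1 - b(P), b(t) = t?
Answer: 1040/9 ≈ 115.56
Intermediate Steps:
S(E, u) = -1 (S(E, u) = 1 - 1*2 = 1 - 2 = -1)
z(s) = -2 + 2*s/(-1 + s) (z(s) = -2 + (s + s)/(s - 1) = -2 + (2*s)/(-1 + s) = -2 + 2*s/(-1 + s))
y(d) = 2/(-1 + 5/d)
(-337 + 207)*y(-4) = (-337 + 207)*(-2*(-4)/(-5 - 4)) = -(-260)*(-4)/(-9) = -(-260)*(-4)*(-1)/9 = -130*(-8/9) = 1040/9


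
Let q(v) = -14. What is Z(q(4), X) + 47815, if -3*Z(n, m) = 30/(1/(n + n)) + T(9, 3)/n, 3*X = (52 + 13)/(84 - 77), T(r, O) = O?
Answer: 673331/14 ≈ 48095.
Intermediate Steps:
X = 65/21 (X = ((52 + 13)/(84 - 77))/3 = (65/7)/3 = (65*(⅐))/3 = (⅓)*(65/7) = 65/21 ≈ 3.0952)
Z(n, m) = -1/n - 20*n (Z(n, m) = -(30/(1/(n + n)) + 3/n)/3 = -(30/(1/(2*n)) + 3/n)/3 = -(30/((1/(2*n))) + 3/n)/3 = -(30*(2*n) + 3/n)/3 = -(60*n + 3/n)/3 = -(3/n + 60*n)/3 = -1/n - 20*n)
Z(q(4), X) + 47815 = (-1/(-14) - 20*(-14)) + 47815 = (-1*(-1/14) + 280) + 47815 = (1/14 + 280) + 47815 = 3921/14 + 47815 = 673331/14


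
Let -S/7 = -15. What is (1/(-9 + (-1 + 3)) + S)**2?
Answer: 538756/49 ≈ 10995.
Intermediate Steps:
S = 105 (S = -7*(-15) = 105)
(1/(-9 + (-1 + 3)) + S)**2 = (1/(-9 + (-1 + 3)) + 105)**2 = (1/(-9 + 2) + 105)**2 = (1/(-7) + 105)**2 = (-1/7 + 105)**2 = (734/7)**2 = 538756/49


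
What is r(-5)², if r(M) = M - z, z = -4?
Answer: 1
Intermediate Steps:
r(M) = 4 + M (r(M) = M - 1*(-4) = M + 4 = 4 + M)
r(-5)² = (4 - 5)² = (-1)² = 1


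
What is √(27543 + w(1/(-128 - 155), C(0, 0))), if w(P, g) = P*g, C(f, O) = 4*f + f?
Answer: √27543 ≈ 165.96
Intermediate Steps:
C(f, O) = 5*f
√(27543 + w(1/(-128 - 155), C(0, 0))) = √(27543 + (5*0)/(-128 - 155)) = √(27543 + 0/(-283)) = √(27543 - 1/283*0) = √(27543 + 0) = √27543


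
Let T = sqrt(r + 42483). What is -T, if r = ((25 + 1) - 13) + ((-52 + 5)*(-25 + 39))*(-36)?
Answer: -2*sqrt(16546) ≈ -257.26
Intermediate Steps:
r = 23701 (r = (26 - 13) - 47*14*(-36) = 13 - 658*(-36) = 13 + 23688 = 23701)
T = 2*sqrt(16546) (T = sqrt(23701 + 42483) = sqrt(66184) = 2*sqrt(16546) ≈ 257.26)
-T = -2*sqrt(16546)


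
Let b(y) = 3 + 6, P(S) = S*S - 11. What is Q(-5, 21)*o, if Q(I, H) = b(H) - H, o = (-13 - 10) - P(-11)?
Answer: 1596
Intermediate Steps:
P(S) = -11 + S² (P(S) = S² - 11 = -11 + S²)
o = -133 (o = (-13 - 10) - (-11 + (-11)²) = -23 - (-11 + 121) = -23 - 1*110 = -23 - 110 = -133)
b(y) = 9
Q(I, H) = 9 - H
Q(-5, 21)*o = (9 - 1*21)*(-133) = (9 - 21)*(-133) = -12*(-133) = 1596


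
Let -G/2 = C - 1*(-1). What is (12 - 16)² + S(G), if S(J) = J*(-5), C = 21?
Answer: 236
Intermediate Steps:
G = -44 (G = -2*(21 - 1*(-1)) = -2*(21 + 1) = -2*22 = -44)
S(J) = -5*J
(12 - 16)² + S(G) = (12 - 16)² - 5*(-44) = (-4)² + 220 = 16 + 220 = 236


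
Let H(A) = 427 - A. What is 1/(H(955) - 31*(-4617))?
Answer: 1/142599 ≈ 7.0127e-6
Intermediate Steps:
1/(H(955) - 31*(-4617)) = 1/((427 - 1*955) - 31*(-4617)) = 1/((427 - 955) + 143127) = 1/(-528 + 143127) = 1/142599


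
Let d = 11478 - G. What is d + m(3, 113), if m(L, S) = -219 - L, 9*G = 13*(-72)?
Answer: 11360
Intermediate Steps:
G = -104 (G = (13*(-72))/9 = (1/9)*(-936) = -104)
d = 11582 (d = 11478 - 1*(-104) = 11478 + 104 = 11582)
d + m(3, 113) = 11582 + (-219 - 1*3) = 11582 + (-219 - 3) = 11582 - 222 = 11360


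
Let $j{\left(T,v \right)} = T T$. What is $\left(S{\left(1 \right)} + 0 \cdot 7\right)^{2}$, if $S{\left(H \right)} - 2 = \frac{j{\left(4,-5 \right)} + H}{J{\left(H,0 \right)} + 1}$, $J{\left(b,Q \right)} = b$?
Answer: $\frac{441}{4} \approx 110.25$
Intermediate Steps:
$j{\left(T,v \right)} = T^{2}$
$S{\left(H \right)} = 2 + \frac{16 + H}{1 + H}$ ($S{\left(H \right)} = 2 + \frac{4^{2} + H}{H + 1} = 2 + \frac{16 + H}{1 + H}$)
$\left(S{\left(1 \right)} + 0 \cdot 7\right)^{2} = \left(\frac{3 \left(6 + 1\right)}{1 + 1} + 0 \cdot 7\right)^{2} = \left(3 \cdot \frac{1}{2} \cdot 7 + 0\right)^{2} = \left(\frac{21}{2} + 0\right)^{2} = \left(\frac{21}{2}\right)^{2} = \frac{441}{4}$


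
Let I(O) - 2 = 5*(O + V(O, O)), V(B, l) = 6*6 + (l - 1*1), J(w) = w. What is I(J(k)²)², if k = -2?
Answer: 47089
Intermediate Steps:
V(B, l) = 35 + l (V(B, l) = 36 + (l - 1) = 36 + (-1 + l) = 35 + l)
I(O) = 177 + 10*O (I(O) = 2 + 5*(O + (35 + O)) = 2 + 5*(35 + 2*O) = 2 + (175 + 10*O) = 177 + 10*O)
I(J(k)²)² = (177 + 10*(-2)²)² = (177 + 10*4)² = (177 + 40)² = 217² = 47089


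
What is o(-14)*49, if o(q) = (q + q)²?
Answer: 38416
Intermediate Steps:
o(q) = 4*q² (o(q) = (2*q)² = 4*q²)
o(-14)*49 = (4*(-14)²)*49 = (4*196)*49 = 784*49 = 38416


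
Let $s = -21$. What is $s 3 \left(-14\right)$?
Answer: $882$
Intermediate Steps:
$s 3 \left(-14\right) = \left(-21\right) 3 \left(-14\right) = \left(-63\right) \left(-14\right) = 882$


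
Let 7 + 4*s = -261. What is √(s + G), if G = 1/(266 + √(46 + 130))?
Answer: √(-83436041130 - 70580*√11)/35290 ≈ 8.1851*I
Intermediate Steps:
s = -67 (s = -7/4 + (¼)*(-261) = -7/4 - 261/4 = -67)
G = 1/(266 + 4*√11) (G = 1/(266 + √176) = 1/(266 + 4*√11) ≈ 0.0035808)
√(s + G) = √(-67 + (133/35290 - √11/17645)) = √(-2364297/35290 - √11/17645)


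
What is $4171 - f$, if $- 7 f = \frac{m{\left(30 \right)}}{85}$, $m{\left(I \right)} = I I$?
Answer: $\frac{496529}{119} \approx 4172.5$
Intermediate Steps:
$m{\left(I \right)} = I^{2}$
$f = - \frac{180}{119}$ ($f = - \frac{30^{2} \cdot \frac{1}{85}}{7} = - \frac{900 \cdot \frac{1}{85}}{7} = \left(- \frac{1}{7}\right) \frac{180}{17} = - \frac{180}{119} \approx -1.5126$)
$4171 - f = 4171 - - \frac{180}{119} = 4171 + \frac{180}{119} = \frac{496529}{119}$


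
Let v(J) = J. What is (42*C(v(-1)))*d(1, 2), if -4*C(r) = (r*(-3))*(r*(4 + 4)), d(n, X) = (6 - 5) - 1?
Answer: 0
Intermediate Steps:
d(n, X) = 0 (d(n, X) = 1 - 1 = 0)
C(r) = 6*r**2 (C(r) = -r*(-3)*r*(4 + 4)/4 = -(-3*r)*r*8/4 = -(-3*r)*8*r/4 = -(-6)*r**2 = 6*r**2)
(42*C(v(-1)))*d(1, 2) = (42*(6*(-1)**2))*0 = (42*(6*1))*0 = (42*6)*0 = 252*0 = 0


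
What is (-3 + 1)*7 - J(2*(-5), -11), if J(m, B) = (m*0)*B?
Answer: -14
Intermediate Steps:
J(m, B) = 0 (J(m, B) = 0*B = 0)
(-3 + 1)*7 - J(2*(-5), -11) = (-3 + 1)*7 - 1*0 = -2*7 + 0 = -14 + 0 = -14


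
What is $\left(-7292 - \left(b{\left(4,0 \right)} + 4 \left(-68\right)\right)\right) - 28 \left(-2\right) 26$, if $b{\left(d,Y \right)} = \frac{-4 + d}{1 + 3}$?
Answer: $-5564$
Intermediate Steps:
$b{\left(d,Y \right)} = -1 + \frac{d}{4}$ ($b{\left(d,Y \right)} = \frac{-4 + d}{4} = \left(-4 + d\right) \frac{1}{4} = -1 + \frac{d}{4}$)
$\left(-7292 - \left(b{\left(4,0 \right)} + 4 \left(-68\right)\right)\right) - 28 \left(-2\right) 26 = \left(-7292 - \left(\left(-1 + \frac{1}{4} \cdot 4\right) + 4 \left(-68\right)\right)\right) - 28 \left(-2\right) 26 = \left(-7292 - \left(\left(-1 + 1\right) - 272\right)\right) - \left(-56\right) 26 = \left(-7292 - \left(0 - 272\right)\right) - -1456 = \left(-7292 - -272\right) + 1456 = \left(-7292 + 272\right) + 1456 = -7020 + 1456 = -5564$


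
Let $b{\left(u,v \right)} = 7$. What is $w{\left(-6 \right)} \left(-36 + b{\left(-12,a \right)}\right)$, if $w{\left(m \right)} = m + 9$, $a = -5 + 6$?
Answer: $-87$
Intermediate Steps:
$a = 1$
$w{\left(m \right)} = 9 + m$
$w{\left(-6 \right)} \left(-36 + b{\left(-12,a \right)}\right) = \left(9 - 6\right) \left(-36 + 7\right) = 3 \left(-29\right) = -87$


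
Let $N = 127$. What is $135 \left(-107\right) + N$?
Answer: $-14318$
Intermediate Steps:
$135 \left(-107\right) + N = 135 \left(-107\right) + 127 = -14445 + 127 = -14318$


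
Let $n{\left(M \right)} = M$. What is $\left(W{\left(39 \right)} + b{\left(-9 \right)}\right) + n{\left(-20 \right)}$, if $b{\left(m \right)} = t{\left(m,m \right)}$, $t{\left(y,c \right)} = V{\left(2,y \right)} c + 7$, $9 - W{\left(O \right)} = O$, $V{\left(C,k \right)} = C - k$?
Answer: $-142$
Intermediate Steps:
$W{\left(O \right)} = 9 - O$
$t{\left(y,c \right)} = 7 + c \left(2 - y\right)$ ($t{\left(y,c \right)} = \left(2 - y\right) c + 7 = c \left(2 - y\right) + 7 = 7 + c \left(2 - y\right)$)
$b{\left(m \right)} = 7 - m \left(-2 + m\right)$
$\left(W{\left(39 \right)} + b{\left(-9 \right)}\right) + n{\left(-20 \right)} = \left(\left(9 - 39\right) + \left(7 - - 9 \left(-2 - 9\right)\right)\right) - 20 = \left(\left(9 - 39\right) + \left(7 - \left(-9\right) \left(-11\right)\right)\right) - 20 = \left(-30 + \left(7 - 99\right)\right) - 20 = \left(-30 - 92\right) - 20 = -122 - 20 = -142$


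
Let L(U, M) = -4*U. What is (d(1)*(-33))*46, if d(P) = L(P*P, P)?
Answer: 6072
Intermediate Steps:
d(P) = -4*P² (d(P) = -4*P*P = -4*P²)
(d(1)*(-33))*46 = (-4*1²*(-33))*46 = (-4*1*(-33))*46 = -4*(-33)*46 = 132*46 = 6072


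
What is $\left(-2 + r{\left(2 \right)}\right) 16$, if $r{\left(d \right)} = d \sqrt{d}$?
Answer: $-32 + 32 \sqrt{2} \approx 13.255$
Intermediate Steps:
$r{\left(d \right)} = d^{\frac{3}{2}}$
$\left(-2 + r{\left(2 \right)}\right) 16 = \left(-2 + 2^{\frac{3}{2}}\right) 16 = \left(-2 + 2 \sqrt{2}\right) 16 = -32 + 32 \sqrt{2}$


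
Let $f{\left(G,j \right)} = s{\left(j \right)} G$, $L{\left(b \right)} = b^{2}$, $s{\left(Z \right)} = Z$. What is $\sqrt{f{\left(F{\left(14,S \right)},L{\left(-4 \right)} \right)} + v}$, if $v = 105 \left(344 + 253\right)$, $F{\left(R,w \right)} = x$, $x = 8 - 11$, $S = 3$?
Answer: $\sqrt{62637} \approx 250.27$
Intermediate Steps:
$x = -3$ ($x = 8 - 11 = -3$)
$F{\left(R,w \right)} = -3$
$f{\left(G,j \right)} = G j$ ($f{\left(G,j \right)} = j G = G j$)
$v = 62685$ ($v = 105 \cdot 597 = 62685$)
$\sqrt{f{\left(F{\left(14,S \right)},L{\left(-4 \right)} \right)} + v} = \sqrt{- 3 \left(-4\right)^{2} + 62685} = \sqrt{\left(-3\right) 16 + 62685} = \sqrt{-48 + 62685} = \sqrt{62637}$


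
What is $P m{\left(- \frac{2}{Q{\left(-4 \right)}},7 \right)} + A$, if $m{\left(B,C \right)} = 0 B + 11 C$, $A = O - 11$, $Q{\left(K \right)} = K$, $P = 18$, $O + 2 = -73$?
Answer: $1300$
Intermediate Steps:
$O = -75$ ($O = -2 - 73 = -75$)
$A = -86$ ($A = -75 - 11 = -86$)
$m{\left(B,C \right)} = 11 C$ ($m{\left(B,C \right)} = 0 + 11 C = 11 C$)
$P m{\left(- \frac{2}{Q{\left(-4 \right)}},7 \right)} + A = 18 \cdot 11 \cdot 7 - 86 = 18 \cdot 77 - 86 = 1386 - 86 = 1300$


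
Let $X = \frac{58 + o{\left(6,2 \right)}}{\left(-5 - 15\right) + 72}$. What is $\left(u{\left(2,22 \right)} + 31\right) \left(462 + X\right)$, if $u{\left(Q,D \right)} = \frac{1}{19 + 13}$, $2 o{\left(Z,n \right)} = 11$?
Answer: $\frac{47837775}{3328} \approx 14374.0$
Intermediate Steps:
$o{\left(Z,n \right)} = \frac{11}{2}$ ($o{\left(Z,n \right)} = \frac{1}{2} \cdot 11 = \frac{11}{2}$)
$X = \frac{127}{104}$ ($X = \frac{58 + \frac{11}{2}}{\left(-5 - 15\right) + 72} = \frac{127}{2 \left(\left(-5 - 15\right) + 72\right)} = \frac{127}{2 \left(-20 + 72\right)} = \frac{127}{2 \cdot 52} = \frac{127}{2} \cdot \frac{1}{52} = \frac{127}{104} \approx 1.2212$)
$u{\left(Q,D \right)} = \frac{1}{32}$
$\left(u{\left(2,22 \right)} + 31\right) \left(462 + X\right) = \left(\frac{1}{32} + 31\right) \left(462 + \frac{127}{104}\right) = \frac{993}{32} \cdot \frac{48175}{104} = \frac{47837775}{3328}$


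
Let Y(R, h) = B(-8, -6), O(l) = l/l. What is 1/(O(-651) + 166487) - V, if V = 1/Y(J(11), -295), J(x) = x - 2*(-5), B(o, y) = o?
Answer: 5203/41622 ≈ 0.12501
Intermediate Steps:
J(x) = 10 + x (J(x) = x + 10 = 10 + x)
O(l) = 1
Y(R, h) = -8
V = -1/8 (V = 1/(-8) = -1/8 ≈ -0.12500)
1/(O(-651) + 166487) - V = 1/(1 + 166487) - 1*(-1/8) = 1/166488 + 1/8 = 5203/41622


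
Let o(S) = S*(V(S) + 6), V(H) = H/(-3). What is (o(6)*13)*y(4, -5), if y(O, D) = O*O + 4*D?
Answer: -1248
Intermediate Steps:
y(O, D) = O² + 4*D
V(H) = -H/3 (V(H) = H*(-⅓) = -H/3)
o(S) = S*(6 - S/3) (o(S) = S*(-S/3 + 6) = S*(6 - S/3))
(o(6)*13)*y(4, -5) = (((⅓)*6*(18 - 1*6))*13)*(4² + 4*(-5)) = (((⅓)*6*(18 - 6))*13)*(16 - 20) = (((⅓)*6*12)*13)*(-4) = (24*13)*(-4) = 312*(-4) = -1248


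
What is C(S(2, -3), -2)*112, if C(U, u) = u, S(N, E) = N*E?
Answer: -224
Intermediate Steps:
S(N, E) = E*N
C(S(2, -3), -2)*112 = -2*112 = -224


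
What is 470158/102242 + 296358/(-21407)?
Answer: -10117781165/1094347247 ≈ -9.2455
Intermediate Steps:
470158/102242 + 296358/(-21407) = 470158*(1/102242) + 296358*(-1/21407) = 235079/51121 - 296358/21407 = -10117781165/1094347247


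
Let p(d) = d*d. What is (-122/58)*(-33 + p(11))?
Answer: -5368/29 ≈ -185.10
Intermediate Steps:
p(d) = d**2
(-122/58)*(-33 + p(11)) = (-122/58)*(-33 + 11**2) = (-122*1/58)*(-33 + 121) = -61/29*88 = -5368/29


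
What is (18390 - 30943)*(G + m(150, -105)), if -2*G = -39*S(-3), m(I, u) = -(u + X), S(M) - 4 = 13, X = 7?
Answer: -10783027/2 ≈ -5.3915e+6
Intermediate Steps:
S(M) = 17 (S(M) = 4 + 13 = 17)
m(I, u) = -7 - u (m(I, u) = -(u + 7) = -(7 + u) = -7 - u)
G = 663/2 (G = -(-39)*17/2 = -1/2*(-663) = 663/2 ≈ 331.50)
(18390 - 30943)*(G + m(150, -105)) = (18390 - 30943)*(663/2 + (-7 - 1*(-105))) = -12553*(663/2 + (-7 + 105)) = -12553*(663/2 + 98) = -12553*859/2 = -10783027/2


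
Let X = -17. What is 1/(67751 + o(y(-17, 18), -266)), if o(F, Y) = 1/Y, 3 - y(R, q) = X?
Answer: 266/18021765 ≈ 1.4760e-5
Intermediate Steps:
y(R, q) = 20 (y(R, q) = 3 - 1*(-17) = 3 + 17 = 20)
1/(67751 + o(y(-17, 18), -266)) = 1/(67751 + 1/(-266)) = 1/(67751 - 1/266) = 1/(18021765/266) = 266/18021765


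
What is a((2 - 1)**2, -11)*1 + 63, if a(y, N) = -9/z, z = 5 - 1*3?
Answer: 117/2 ≈ 58.500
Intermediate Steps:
z = 2 (z = 5 - 3 = 2)
a(y, N) = -9/2
a((2 - 1)**2, -11)*1 + 63 = -9/2*1 + 63 = -9/2 + 63 = 117/2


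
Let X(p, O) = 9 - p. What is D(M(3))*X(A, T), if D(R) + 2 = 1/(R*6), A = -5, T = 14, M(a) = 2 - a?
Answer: -91/3 ≈ -30.333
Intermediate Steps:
D(R) = -2 + 1/(6*R) (D(R) = -2 + 1/(R*6) = -2 + 1/(6*R))
D(M(3))*X(A, T) = (-2 + 1/(6*(2 - 1*3)))*(9 - 1*(-5)) = (-2 + 1/(6*(2 - 3)))*(9 + 5) = (-2 + (1/6)/(-1))*14 = (-2 + (1/6)*(-1))*14 = (-2 - 1/6)*14 = -13/6*14 = -91/3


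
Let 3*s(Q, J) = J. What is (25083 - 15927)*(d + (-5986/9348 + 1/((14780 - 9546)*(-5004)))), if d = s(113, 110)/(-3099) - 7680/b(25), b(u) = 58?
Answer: -1513542082963887697/1242286293774 ≈ -1.2184e+6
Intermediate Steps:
s(Q, J) = J/3
d = -35703670/269613 (d = ((⅓)*110)/(-3099) - 7680/58 = (110/3)*(-1/3099) - 7680*1/58 = -110/9297 - 3840/29 = -35703670/269613 ≈ -132.43)
(25083 - 15927)*(d + (-5986/9348 + 1/((14780 - 9546)*(-5004)))) = (25083 - 15927)*(-35703670/269613 + (-5986/9348 + 1/((14780 - 9546)*(-5004)))) = 9156*(-35703670/269613 + (-5986*1/9348 - 1/5004/5234)) = 9156*(-35703670/269613 + (-73/114 + (1/5234)*(-1/5004))) = 9156*(-35703670/269613 + (-73/114 - 1/26190936)) = 9156*(-35703670/269613 - 318656407/497627784) = 9156*(-1983672454736419/14907435525288) = -1513542082963887697/1242286293774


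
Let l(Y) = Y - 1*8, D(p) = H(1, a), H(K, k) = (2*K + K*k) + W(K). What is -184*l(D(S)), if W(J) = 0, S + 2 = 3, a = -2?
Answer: 1472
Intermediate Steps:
S = 1 (S = -2 + 3 = 1)
H(K, k) = 2*K + K*k (H(K, k) = (2*K + K*k) + 0 = 2*K + K*k)
D(p) = 0 (D(p) = 1*(2 - 2) = 1*0 = 0)
l(Y) = -8 + Y (l(Y) = Y - 8 = -8 + Y)
-184*l(D(S)) = -184*(-8 + 0) = -184*(-8) = 1472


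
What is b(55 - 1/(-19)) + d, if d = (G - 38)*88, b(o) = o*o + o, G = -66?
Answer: -2189882/361 ≈ -6066.2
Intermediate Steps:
b(o) = o + o² (b(o) = o² + o = o + o²)
d = -9152 (d = (-66 - 38)*88 = -104*88 = -9152)
b(55 - 1/(-19)) + d = (55 - 1/(-19))*(1 + (55 - 1/(-19))) - 9152 = (55 - 1*(-1/19))*(1 + (55 - 1*(-1/19))) - 9152 = (55 + 1/19)*(1 + (55 + 1/19)) - 9152 = 1046*(1 + 1046/19)/19 - 9152 = (1046/19)*(1065/19) - 9152 = 1113990/361 - 9152 = -2189882/361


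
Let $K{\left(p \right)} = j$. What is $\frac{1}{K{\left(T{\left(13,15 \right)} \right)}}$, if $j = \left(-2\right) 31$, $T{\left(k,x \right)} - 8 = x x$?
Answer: $- \frac{1}{62} \approx -0.016129$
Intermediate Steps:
$T{\left(k,x \right)} = 8 + x^{2}$ ($T{\left(k,x \right)} = 8 + x x = 8 + x^{2}$)
$j = -62$
$K{\left(p \right)} = -62$
$\frac{1}{K{\left(T{\left(13,15 \right)} \right)}} = \frac{1}{-62} = - \frac{1}{62}$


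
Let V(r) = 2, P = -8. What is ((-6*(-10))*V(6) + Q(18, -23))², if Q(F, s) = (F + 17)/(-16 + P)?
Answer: 8094025/576 ≈ 14052.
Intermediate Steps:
Q(F, s) = -17/24 - F/24 (Q(F, s) = (F + 17)/(-16 - 8) = (17 + F)/(-24) = (17 + F)*(-1/24) = -17/24 - F/24)
((-6*(-10))*V(6) + Q(18, -23))² = (-6*(-10)*2 + (-17/24 - 1/24*18))² = (60*2 + (-17/24 - ¾))² = (120 - 35/24)² = (2845/24)² = 8094025/576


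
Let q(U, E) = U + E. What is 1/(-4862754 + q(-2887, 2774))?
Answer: -1/4862867 ≈ -2.0564e-7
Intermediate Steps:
q(U, E) = E + U
1/(-4862754 + q(-2887, 2774)) = 1/(-4862754 + (2774 - 2887)) = 1/(-4862754 - 113) = 1/(-4862867) = -1/4862867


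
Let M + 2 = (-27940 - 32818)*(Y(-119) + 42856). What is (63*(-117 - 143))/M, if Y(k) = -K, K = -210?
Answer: 1638/261660403 ≈ 6.2600e-6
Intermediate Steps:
Y(k) = 210 (Y(k) = -1*(-210) = 210)
M = -2616604030 (M = -2 + (-27940 - 32818)*(210 + 42856) = -2 - 60758*43066 = -2 - 2616604028 = -2616604030)
(63*(-117 - 143))/M = (63*(-117 - 143))/(-2616604030) = (63*(-260))*(-1/2616604030) = -16380*(-1/2616604030) = 1638/261660403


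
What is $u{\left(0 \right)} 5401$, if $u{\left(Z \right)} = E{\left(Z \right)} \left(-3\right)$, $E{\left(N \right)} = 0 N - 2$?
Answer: $32406$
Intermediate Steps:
$E{\left(N \right)} = -2$ ($E{\left(N \right)} = 0 - 2 = -2$)
$u{\left(Z \right)} = 6$ ($u{\left(Z \right)} = \left(-2\right) \left(-3\right) = 6$)
$u{\left(0 \right)} 5401 = 6 \cdot 5401 = 32406$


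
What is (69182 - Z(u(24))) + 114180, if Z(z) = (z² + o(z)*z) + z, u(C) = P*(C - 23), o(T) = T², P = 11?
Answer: 181899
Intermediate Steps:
u(C) = -253 + 11*C (u(C) = 11*(C - 23) = 11*(-23 + C) = -253 + 11*C)
Z(z) = z + z² + z³ (Z(z) = (z² + z²*z) + z = (z² + z³) + z = z + z² + z³)
(69182 - Z(u(24))) + 114180 = (69182 - (-253 + 11*24)*(1 + (-253 + 11*24) + (-253 + 11*24)²)) + 114180 = (69182 - (-253 + 264)*(1 + (-253 + 264) + (-253 + 264)²)) + 114180 = (69182 - 11*(1 + 11 + 11²)) + 114180 = (69182 - 11*(1 + 11 + 121)) + 114180 = (69182 - 11*133) + 114180 = (69182 - 1*1463) + 114180 = (69182 - 1463) + 114180 = 67719 + 114180 = 181899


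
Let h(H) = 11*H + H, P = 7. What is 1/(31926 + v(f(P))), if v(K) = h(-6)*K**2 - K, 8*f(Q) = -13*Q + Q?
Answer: 2/47997 ≈ 4.1669e-5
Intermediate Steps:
f(Q) = -3*Q/2 (f(Q) = (-13*Q + Q)/8 = (-12*Q)/8 = -3*Q/2)
h(H) = 12*H
v(K) = -K - 72*K**2 (v(K) = (12*(-6))*K**2 - K = -72*K**2 - K = -K - 72*K**2)
1/(31926 + v(f(P))) = 1/(31926 - (-3/2*7)*(1 + 72*(-3/2*7))) = 1/(31926 - 1*(-21/2)*(1 + 72*(-21/2))) = 1/(31926 - 1*(-21/2)*(1 - 756)) = 1/(31926 - 1*(-21/2)*(-755)) = 1/(31926 - 15855/2) = 1/(47997/2) = 2/47997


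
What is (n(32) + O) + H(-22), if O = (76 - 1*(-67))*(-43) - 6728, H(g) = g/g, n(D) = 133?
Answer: -12743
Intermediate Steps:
H(g) = 1
O = -12877 (O = (76 + 67)*(-43) - 6728 = 143*(-43) - 6728 = -6149 - 6728 = -12877)
(n(32) + O) + H(-22) = (133 - 12877) + 1 = -12744 + 1 = -12743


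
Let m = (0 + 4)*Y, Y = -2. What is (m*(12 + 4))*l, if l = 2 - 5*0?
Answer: -256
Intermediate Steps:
m = -8 (m = (0 + 4)*(-2) = 4*(-2) = -8)
l = 2 (l = 2 + 0 = 2)
(m*(12 + 4))*l = -8*(12 + 4)*2 = -8*16*2 = -128*2 = -256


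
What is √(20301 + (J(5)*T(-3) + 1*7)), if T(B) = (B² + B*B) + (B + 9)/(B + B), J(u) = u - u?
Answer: 2*√5077 ≈ 142.51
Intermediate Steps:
J(u) = 0
T(B) = 2*B² + (9 + B)/(2*B) (T(B) = (B² + B²) + (9 + B)/((2*B)) = 2*B² + (9 + B)*(1/(2*B)) = 2*B² + (9 + B)/(2*B))
√(20301 + (J(5)*T(-3) + 1*7)) = √(20301 + (0*((½)*(9 - 3 + 4*(-3)³)/(-3)) + 1*7)) = √(20301 + (0*((½)*(-⅓)*(9 - 3 + 4*(-27))) + 7)) = √(20301 + (0*((½)*(-⅓)*(9 - 3 - 108)) + 7)) = √(20301 + (0*((½)*(-⅓)*(-102)) + 7)) = √(20301 + (0*17 + 7)) = √(20301 + (0 + 7)) = √(20301 + 7) = √20308 = 2*√5077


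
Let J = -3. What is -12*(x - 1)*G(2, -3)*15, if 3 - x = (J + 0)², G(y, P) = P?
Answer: -3780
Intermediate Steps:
x = -6 (x = 3 - (-3 + 0)² = 3 - 1*(-3)² = 3 - 1*9 = 3 - 9 = -6)
-12*(x - 1)*G(2, -3)*15 = -12*(-6 - 1)*(-3)*15 = -(-84)*(-3)*15 = -12*21*15 = -252*15 = -3780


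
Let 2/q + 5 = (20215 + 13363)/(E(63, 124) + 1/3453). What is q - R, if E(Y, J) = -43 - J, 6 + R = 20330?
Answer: -603765783129/29707021 ≈ -20324.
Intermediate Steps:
R = 20324 (R = -6 + 20330 = 20324)
q = -288325/29707021 (q = 2/(-5 + (20215 + 13363)/((-43 - 1*124) + 1/3453)) = 2/(-5 + 33578/((-43 - 124) + 1/3453)) = 2/(-5 + 33578/(-167 + 1/3453)) = 2/(-5 + 33578/(-576650/3453)) = 2/(-5 + 33578*(-3453/576650)) = 2/(-5 - 57972417/288325) = 2/(-59414042/288325) = 2*(-288325/59414042) = -288325/29707021 ≈ -0.0097056)
q - R = -288325/29707021 - 1*20324 = -288325/29707021 - 20324 = -603765783129/29707021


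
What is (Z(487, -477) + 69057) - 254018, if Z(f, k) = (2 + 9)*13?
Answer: -184818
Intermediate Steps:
Z(f, k) = 143 (Z(f, k) = 11*13 = 143)
(Z(487, -477) + 69057) - 254018 = (143 + 69057) - 254018 = 69200 - 254018 = -184818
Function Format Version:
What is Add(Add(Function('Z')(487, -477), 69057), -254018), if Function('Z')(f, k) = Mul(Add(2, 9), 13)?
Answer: -184818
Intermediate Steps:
Function('Z')(f, k) = 143 (Function('Z')(f, k) = Mul(11, 13) = 143)
Add(Add(Function('Z')(487, -477), 69057), -254018) = Add(Add(143, 69057), -254018) = Add(69200, -254018) = -184818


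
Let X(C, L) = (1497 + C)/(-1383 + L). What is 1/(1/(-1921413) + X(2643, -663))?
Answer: -655201833/1325775311 ≈ -0.49420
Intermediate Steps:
X(C, L) = (1497 + C)/(-1383 + L)
1/(1/(-1921413) + X(2643, -663)) = 1/(1/(-1921413) + (1497 + 2643)/(-1383 - 663)) = 1/(-1/1921413 + 4140/(-2046)) = 1/(-1/1921413 - 1/2046*4140) = 1/(-1/1921413 - 690/341) = 1/(-1325775311/655201833) = -655201833/1325775311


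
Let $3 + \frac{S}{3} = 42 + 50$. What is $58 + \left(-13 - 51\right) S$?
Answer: $-17030$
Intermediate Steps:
$S = 267$ ($S = -9 + 3 \left(42 + 50\right) = -9 + 3 \cdot 92 = -9 + 276 = 267$)
$58 + \left(-13 - 51\right) S = 58 + \left(-13 - 51\right) 267 = 58 - 17088 = -17030$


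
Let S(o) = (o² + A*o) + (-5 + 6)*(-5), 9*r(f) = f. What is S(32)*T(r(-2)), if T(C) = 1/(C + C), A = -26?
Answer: -1683/4 ≈ -420.75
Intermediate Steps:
r(f) = f/9
S(o) = -5 + o² - 26*o (S(o) = (o² - 26*o) + (-5 + 6)*(-5) = (o² - 26*o) + 1*(-5) = (o² - 26*o) - 5 = -5 + o² - 26*o)
T(C) = 1/(2*C)
S(32)*T(r(-2)) = (-5 + 32² - 26*32)*(1/(2*(((⅑)*(-2))))) = (-5 + 1024 - 832)*(1/(2*(-2/9))) = 187*((½)*(-9/2)) = 187*(-9/4) = -1683/4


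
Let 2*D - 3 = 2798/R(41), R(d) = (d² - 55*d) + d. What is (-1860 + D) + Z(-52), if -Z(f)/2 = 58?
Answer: -2107615/1066 ≈ -1977.1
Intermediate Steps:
R(d) = d² - 54*d
Z(f) = -116 (Z(f) = -2*58 = -116)
D = -1199/1066 (D = 3/2 + (2798/((41*(-54 + 41))))/2 = 3/2 + (2798/((41*(-13))))/2 = 3/2 + (2798/(-533))/2 = 3/2 + (2798*(-1/533))/2 = 3/2 + (½)*(-2798/533) = 3/2 - 1399/533 = -1199/1066 ≈ -1.1248)
(-1860 + D) + Z(-52) = (-1860 - 1199/1066) - 116 = -1983959/1066 - 116 = -2107615/1066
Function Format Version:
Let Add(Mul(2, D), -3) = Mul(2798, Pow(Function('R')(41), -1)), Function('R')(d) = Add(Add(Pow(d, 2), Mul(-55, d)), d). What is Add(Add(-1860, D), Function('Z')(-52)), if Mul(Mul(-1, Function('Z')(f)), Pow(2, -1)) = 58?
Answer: Rational(-2107615, 1066) ≈ -1977.1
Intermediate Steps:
Function('R')(d) = Add(Pow(d, 2), Mul(-54, d))
Function('Z')(f) = -116 (Function('Z')(f) = Mul(-2, 58) = -116)
D = Rational(-1199, 1066) (D = Add(Rational(3, 2), Mul(Rational(1, 2), Mul(2798, Pow(Mul(41, Add(-54, 41)), -1)))) = Add(Rational(3, 2), Mul(Rational(1, 2), Mul(2798, Pow(Mul(41, -13), -1)))) = Add(Rational(3, 2), Mul(Rational(1, 2), Mul(2798, Pow(-533, -1)))) = Add(Rational(3, 2), Mul(Rational(1, 2), Mul(2798, Rational(-1, 533)))) = Add(Rational(3, 2), Mul(Rational(1, 2), Rational(-2798, 533))) = Add(Rational(3, 2), Rational(-1399, 533)) = Rational(-1199, 1066) ≈ -1.1248)
Add(Add(-1860, D), Function('Z')(-52)) = Add(Add(-1860, Rational(-1199, 1066)), -116) = Add(Rational(-1983959, 1066), -116) = Rational(-2107615, 1066)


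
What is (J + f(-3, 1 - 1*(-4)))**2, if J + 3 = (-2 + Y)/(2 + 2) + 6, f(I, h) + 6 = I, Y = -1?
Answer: 729/16 ≈ 45.563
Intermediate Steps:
f(I, h) = -6 + I
J = 9/4 (J = -3 + ((-2 - 1)/(2 + 2) + 6) = -3 + (-3/4 + 6) = -3 + 21/4 = 9/4 ≈ 2.2500)
(J + f(-3, 1 - 1*(-4)))**2 = (9/4 + (-6 - 3))**2 = (9/4 - 9)**2 = (-27/4)**2 = 729/16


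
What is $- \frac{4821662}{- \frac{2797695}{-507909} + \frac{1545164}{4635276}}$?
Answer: $- \frac{472984630072423467}{573037132954} \approx -8.254 \cdot 10^{5}$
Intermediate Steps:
$- \frac{4821662}{- \frac{2797695}{-507909} + \frac{1545164}{4635276}} = - \frac{4821662}{\left(-2797695\right) \left(- \frac{1}{507909}\right) + 1545164 \cdot \frac{1}{4635276}} = - \frac{4821662}{\frac{932565}{169303} + \frac{386291}{1158819}} = - \frac{4821662}{\frac{1146074265908}{196191533157}} = \left(-4821662\right) \frac{196191533157}{1146074265908} = - \frac{472984630072423467}{573037132954}$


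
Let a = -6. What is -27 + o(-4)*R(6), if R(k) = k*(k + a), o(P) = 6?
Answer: -27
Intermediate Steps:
R(k) = k*(-6 + k) (R(k) = k*(k - 6) = k*(-6 + k))
-27 + o(-4)*R(6) = -27 + 6*(6*(-6 + 6)) = -27 + 6*(6*0) = -27 + 6*0 = -27 + 0 = -27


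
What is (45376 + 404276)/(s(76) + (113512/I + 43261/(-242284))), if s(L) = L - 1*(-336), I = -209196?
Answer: 5697635330801232/5211400855001 ≈ 1093.3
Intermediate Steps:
s(L) = 336 + L (s(L) = L + 336 = 336 + L)
(45376 + 404276)/(s(76) + (113512/I + 43261/(-242284))) = (45376 + 404276)/((336 + 76) + (113512/(-209196) + 43261/(-242284))) = 449652/(412 + (113512*(-1/209196) + 43261*(-1/242284))) = 449652/(412 + (-28378/52299 - 43261/242284)) = 449652/(412 - 9138042391/12671210916) = 449652/(5211400855001/12671210916) = 449652*(12671210916/5211400855001) = 5697635330801232/5211400855001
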